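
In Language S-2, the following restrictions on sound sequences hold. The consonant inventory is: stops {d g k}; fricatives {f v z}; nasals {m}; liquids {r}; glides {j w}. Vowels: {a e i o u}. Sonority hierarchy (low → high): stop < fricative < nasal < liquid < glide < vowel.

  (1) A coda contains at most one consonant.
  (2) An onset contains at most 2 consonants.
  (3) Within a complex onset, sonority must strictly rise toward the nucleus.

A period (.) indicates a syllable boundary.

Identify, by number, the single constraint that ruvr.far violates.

1

ruvr.far: syllable 1 coda /vr/ has 2 consonants (> 1).
This is a violation of constraint 1: "A coda contains at most one consonant."
The remaining constraints (2, 3) are satisfied.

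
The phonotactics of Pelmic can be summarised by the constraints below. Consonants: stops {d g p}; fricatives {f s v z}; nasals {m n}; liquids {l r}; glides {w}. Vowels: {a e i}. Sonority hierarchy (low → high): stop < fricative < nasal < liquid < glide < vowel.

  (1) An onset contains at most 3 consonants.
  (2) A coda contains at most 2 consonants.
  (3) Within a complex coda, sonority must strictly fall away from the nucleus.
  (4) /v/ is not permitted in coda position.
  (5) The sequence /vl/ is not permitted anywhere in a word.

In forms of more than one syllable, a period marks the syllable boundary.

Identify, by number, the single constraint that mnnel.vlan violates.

5

mnnel.vlan: contains banned sequence /vl/.
This is a violation of constraint 5: "The sequence /vl/ is not permitted anywhere in a word."
The remaining constraints (1, 2, 3, 4) are satisfied.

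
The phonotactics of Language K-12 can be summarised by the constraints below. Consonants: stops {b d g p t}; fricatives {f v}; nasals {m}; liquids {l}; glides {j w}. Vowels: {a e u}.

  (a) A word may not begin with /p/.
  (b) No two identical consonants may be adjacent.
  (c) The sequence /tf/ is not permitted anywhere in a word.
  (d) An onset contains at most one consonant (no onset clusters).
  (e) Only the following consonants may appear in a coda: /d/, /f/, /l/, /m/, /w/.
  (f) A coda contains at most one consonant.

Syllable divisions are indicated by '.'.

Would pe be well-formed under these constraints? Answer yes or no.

pe — violates constraint (a): word begins with /p/ → ill-formed

no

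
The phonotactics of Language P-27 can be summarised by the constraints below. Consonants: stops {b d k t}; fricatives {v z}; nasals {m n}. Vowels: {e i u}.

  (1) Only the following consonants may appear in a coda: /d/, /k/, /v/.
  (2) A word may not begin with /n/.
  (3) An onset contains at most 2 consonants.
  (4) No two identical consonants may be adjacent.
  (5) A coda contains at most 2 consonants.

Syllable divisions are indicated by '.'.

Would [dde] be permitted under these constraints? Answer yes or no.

[dde] — violates constraint 4: adjacent identical consonants /dd/ → not permitted

no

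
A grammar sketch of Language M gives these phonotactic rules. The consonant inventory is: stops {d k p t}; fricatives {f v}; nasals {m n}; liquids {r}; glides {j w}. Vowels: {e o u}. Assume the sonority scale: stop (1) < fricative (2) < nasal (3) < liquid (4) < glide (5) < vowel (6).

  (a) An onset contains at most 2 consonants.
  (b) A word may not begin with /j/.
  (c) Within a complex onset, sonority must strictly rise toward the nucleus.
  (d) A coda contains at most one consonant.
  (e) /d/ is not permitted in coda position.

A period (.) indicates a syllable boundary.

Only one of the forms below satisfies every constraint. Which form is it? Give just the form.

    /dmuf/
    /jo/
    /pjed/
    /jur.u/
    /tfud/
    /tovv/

/dmuf/

/dmuf/ — σ1 onset /dm/ (1→3 rises), coda /f/ ok → well-formed
/jo/ — violates constraint (b): word begins with /j/ → ill-formed
/pjed/ — violates constraint (e): syllable 1 coda contains /d/ → ill-formed
/jur.u/ — violates constraint (b): word begins with /j/ → ill-formed
/tfud/ — violates constraint (e): syllable 1 coda contains /d/ → ill-formed
/tovv/ — violates constraint (d): syllable 1 coda /vv/ has 2 consonants (> 1) → ill-formed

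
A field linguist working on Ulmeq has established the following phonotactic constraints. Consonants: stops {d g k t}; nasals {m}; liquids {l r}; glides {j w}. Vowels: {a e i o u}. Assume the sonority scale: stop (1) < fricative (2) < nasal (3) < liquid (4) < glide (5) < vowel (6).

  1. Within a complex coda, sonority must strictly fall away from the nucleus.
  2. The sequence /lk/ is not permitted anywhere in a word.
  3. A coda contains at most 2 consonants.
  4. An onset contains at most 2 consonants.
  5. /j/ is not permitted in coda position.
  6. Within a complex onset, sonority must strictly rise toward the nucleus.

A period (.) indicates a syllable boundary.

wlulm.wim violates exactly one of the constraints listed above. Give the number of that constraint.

wlulm.wim: syllable 1 onset /wl/: /w/ (glide, 5) → /l/ (liquid, 4) does not rise.
This is a violation of constraint 6: "Within a complex onset, sonority must strictly rise toward the nucleus."
The remaining constraints (1, 2, 3, 4, 5) are satisfied.

6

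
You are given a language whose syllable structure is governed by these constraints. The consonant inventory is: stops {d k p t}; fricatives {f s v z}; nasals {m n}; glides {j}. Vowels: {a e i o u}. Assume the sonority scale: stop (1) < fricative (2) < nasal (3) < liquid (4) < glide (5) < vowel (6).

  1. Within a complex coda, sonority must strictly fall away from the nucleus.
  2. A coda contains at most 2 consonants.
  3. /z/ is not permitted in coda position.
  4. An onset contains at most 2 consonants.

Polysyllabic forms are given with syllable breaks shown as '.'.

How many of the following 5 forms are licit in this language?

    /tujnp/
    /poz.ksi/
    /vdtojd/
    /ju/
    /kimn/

/tujnp/ — violates constraint 2: syllable 1 coda /jnp/ has 3 consonants (> 2) → illicit
/poz.ksi/ — violates constraint 3: syllable 1 coda contains /z/ → illicit
/vdtojd/ — violates constraint 4: syllable 1 onset /vdt/ has 3 consonants (> 2) → illicit
/ju/ — σ1 onset /j/, coda /∅/ ok → licit
/kimn/ — violates constraint 1: syllable 1 coda /mn/: /m/ (nasal, 3) → /n/ (nasal, 3) does not fall → illicit
Licit: /ju/ → 1.

1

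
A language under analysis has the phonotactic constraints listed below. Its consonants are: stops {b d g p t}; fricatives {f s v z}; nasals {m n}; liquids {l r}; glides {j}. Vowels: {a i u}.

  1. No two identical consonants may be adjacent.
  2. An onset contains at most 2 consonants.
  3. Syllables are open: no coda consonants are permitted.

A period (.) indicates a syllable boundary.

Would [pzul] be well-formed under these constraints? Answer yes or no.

[pzul] — violates constraint 3: syllable 1 coda /l/ has 1 consonant (> 0) → ill-formed

no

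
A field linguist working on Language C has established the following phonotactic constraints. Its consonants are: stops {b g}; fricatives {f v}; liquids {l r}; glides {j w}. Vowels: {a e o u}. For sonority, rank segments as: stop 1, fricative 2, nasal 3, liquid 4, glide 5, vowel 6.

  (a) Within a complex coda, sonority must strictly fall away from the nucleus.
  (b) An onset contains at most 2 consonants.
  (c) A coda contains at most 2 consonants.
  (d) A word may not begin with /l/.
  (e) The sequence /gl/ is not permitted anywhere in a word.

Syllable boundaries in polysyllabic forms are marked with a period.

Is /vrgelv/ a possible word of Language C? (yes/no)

no

/vrgelv/ — violates constraint (b): syllable 1 onset /vrg/ has 3 consonants (> 2) → not permitted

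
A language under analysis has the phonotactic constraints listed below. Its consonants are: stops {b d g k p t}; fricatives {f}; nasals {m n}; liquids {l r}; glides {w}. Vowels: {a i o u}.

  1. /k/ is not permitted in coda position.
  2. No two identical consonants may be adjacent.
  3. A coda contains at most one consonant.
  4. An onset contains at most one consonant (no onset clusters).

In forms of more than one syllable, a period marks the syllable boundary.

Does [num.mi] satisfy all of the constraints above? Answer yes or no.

[num.mi] — violates constraint 2: adjacent identical consonants /mm/ → phonotactically illegal

no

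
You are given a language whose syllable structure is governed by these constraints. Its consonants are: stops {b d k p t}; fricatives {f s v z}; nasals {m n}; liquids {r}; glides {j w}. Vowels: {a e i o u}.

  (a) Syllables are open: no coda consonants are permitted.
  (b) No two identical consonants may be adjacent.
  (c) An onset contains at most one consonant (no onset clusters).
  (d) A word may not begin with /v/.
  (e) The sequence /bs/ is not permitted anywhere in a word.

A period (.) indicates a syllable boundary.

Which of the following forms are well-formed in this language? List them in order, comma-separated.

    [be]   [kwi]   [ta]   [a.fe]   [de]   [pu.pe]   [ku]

[be] — σ1 onset /b/, coda /∅/ ok → well-formed
[kwi] — violates constraint (c): syllable 1 onset /kw/ has 2 consonants (> 1) → ill-formed
[ta] — σ1 onset /t/, coda /∅/ ok → well-formed
[a.fe] — σ1 onset /∅/, coda /∅/ ok; σ2 onset /f/, coda /∅/ ok → well-formed
[de] — σ1 onset /d/, coda /∅/ ok → well-formed
[pu.pe] — σ1 onset /p/, coda /∅/ ok; σ2 onset /p/, coda /∅/ ok → well-formed
[ku] — σ1 onset /k/, coda /∅/ ok → well-formed

[be], [ta], [a.fe], [de], [pu.pe], [ku]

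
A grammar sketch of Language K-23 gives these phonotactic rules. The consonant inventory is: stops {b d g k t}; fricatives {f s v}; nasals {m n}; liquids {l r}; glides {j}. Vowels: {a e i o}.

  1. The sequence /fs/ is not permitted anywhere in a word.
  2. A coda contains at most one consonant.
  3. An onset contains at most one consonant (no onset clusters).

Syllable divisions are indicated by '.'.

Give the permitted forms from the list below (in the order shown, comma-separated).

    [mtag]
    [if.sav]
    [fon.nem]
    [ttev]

[mtag] — violates constraint 3: syllable 1 onset /mt/ has 2 consonants (> 1) → not permitted
[if.sav] — violates constraint 1: contains banned sequence /fs/ → not permitted
[fon.nem] — σ1 onset /f/, coda /n/ ok; σ2 onset /n/, coda /m/ ok → permitted
[ttev] — violates constraint 3: syllable 1 onset /tt/ has 2 consonants (> 1) → not permitted

[fon.nem]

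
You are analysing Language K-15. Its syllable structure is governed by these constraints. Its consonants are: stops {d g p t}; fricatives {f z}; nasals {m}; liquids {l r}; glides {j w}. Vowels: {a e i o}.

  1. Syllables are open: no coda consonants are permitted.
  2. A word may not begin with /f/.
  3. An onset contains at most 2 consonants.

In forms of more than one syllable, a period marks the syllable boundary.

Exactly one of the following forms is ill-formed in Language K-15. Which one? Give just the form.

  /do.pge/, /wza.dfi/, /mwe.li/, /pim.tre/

/do.pge/ — σ1 onset /d/, coda /∅/ ok; σ2 onset /pg/ (2C), coda /∅/ ok → well-formed
/wza.dfi/ — σ1 onset /wz/ (2C), coda /∅/ ok; σ2 onset /df/ (2C), coda /∅/ ok → well-formed
/mwe.li/ — σ1 onset /mw/ (2C), coda /∅/ ok; σ2 onset /l/, coda /∅/ ok → well-formed
/pim.tre/ — violates constraint 1: syllable 1 coda /m/ has 1 consonant (> 0) → ill-formed

/pim.tre/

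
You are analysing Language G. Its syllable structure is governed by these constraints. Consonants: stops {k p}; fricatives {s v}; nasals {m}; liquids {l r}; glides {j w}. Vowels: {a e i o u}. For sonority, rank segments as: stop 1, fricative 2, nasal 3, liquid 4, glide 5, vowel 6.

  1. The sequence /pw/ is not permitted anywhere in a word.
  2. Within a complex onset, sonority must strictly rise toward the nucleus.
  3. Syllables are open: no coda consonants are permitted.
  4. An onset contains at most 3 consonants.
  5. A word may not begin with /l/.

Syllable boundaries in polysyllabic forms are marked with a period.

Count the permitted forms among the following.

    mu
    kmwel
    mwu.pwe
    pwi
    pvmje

1

mu — σ1 onset /m/, coda /∅/ ok → permitted
kmwel — violates constraint 3: syllable 1 coda /l/ has 1 consonant (> 0) → not permitted
mwu.pwe — violates constraint 1: contains banned sequence /pw/ → not permitted
pwi — violates constraint 1: contains banned sequence /pw/ → not permitted
pvmje — violates constraint 4: syllable 1 onset /pvmj/ has 4 consonants (> 3) → not permitted
Permitted: mu → 1.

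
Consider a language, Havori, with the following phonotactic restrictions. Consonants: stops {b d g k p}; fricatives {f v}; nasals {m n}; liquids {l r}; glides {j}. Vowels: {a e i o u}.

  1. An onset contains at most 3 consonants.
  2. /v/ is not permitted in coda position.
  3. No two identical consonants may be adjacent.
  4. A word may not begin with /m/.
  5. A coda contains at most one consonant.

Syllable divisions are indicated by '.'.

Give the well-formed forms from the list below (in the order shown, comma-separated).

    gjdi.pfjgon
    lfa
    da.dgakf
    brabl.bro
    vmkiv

lfa

gjdi.pfjgon — violates constraint 1: syllable 2 onset /pfjg/ has 4 consonants (> 3) → ill-formed
lfa — σ1 onset /lf/ (2C), coda /∅/ ok → well-formed
da.dgakf — violates constraint 5: syllable 2 coda /kf/ has 2 consonants (> 1) → ill-formed
brabl.bro — violates constraint 5: syllable 1 coda /bl/ has 2 consonants (> 1) → ill-formed
vmkiv — violates constraint 2: syllable 1 coda contains /v/ → ill-formed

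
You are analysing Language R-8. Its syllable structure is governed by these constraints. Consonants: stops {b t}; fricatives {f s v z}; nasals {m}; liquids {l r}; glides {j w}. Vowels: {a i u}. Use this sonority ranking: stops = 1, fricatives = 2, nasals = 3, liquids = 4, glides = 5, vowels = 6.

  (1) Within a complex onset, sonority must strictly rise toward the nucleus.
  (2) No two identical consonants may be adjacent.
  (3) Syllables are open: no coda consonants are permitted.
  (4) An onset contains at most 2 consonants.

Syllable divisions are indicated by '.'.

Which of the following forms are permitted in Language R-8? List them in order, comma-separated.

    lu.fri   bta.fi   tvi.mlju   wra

lu.fri — σ1 onset /l/, coda /∅/ ok; σ2 onset /fr/ (2→4 rises), coda /∅/ ok → permitted
bta.fi — violates constraint 1: syllable 1 onset /bt/: /b/ (stop, 1) → /t/ (stop, 1) does not rise → not permitted
tvi.mlju — violates constraint 4: syllable 2 onset /mlj/ has 3 consonants (> 2) → not permitted
wra — violates constraint 1: syllable 1 onset /wr/: /w/ (glide, 5) → /r/ (liquid, 4) does not rise → not permitted

lu.fri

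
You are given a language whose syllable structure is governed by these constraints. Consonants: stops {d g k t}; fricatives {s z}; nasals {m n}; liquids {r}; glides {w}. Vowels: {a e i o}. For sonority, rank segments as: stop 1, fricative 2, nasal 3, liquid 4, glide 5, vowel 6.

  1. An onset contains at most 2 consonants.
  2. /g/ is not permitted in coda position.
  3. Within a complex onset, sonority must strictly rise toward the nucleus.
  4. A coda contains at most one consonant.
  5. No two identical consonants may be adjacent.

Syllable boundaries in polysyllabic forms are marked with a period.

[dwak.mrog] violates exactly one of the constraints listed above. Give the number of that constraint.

2

[dwak.mrog]: syllable 2 coda contains /g/.
This is a violation of constraint 2: "/g/ is not permitted in coda position."
The remaining constraints (1, 3, 4, 5) are satisfied.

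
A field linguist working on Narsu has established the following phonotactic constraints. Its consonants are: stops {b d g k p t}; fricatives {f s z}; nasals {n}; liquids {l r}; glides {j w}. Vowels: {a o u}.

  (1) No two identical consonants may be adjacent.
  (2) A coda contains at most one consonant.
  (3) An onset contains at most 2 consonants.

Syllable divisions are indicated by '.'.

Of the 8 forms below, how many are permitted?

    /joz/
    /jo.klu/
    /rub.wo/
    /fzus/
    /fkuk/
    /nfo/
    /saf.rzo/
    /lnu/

8

/joz/ — σ1 onset /j/, coda /z/ ok → permitted
/jo.klu/ — σ1 onset /j/, coda /∅/ ok; σ2 onset /kl/ (2C), coda /∅/ ok → permitted
/rub.wo/ — σ1 onset /r/, coda /b/ ok; σ2 onset /w/, coda /∅/ ok → permitted
/fzus/ — σ1 onset /fz/ (2C), coda /s/ ok → permitted
/fkuk/ — σ1 onset /fk/ (2C), coda /k/ ok → permitted
/nfo/ — σ1 onset /nf/ (2C), coda /∅/ ok → permitted
/saf.rzo/ — σ1 onset /s/, coda /f/ ok; σ2 onset /rz/ (2C), coda /∅/ ok → permitted
/lnu/ — σ1 onset /ln/ (2C), coda /∅/ ok → permitted
Permitted: /joz/, /jo.klu/, /rub.wo/, /fzus/, /fkuk/, /nfo/, /saf.rzo/, /lnu/ → 8.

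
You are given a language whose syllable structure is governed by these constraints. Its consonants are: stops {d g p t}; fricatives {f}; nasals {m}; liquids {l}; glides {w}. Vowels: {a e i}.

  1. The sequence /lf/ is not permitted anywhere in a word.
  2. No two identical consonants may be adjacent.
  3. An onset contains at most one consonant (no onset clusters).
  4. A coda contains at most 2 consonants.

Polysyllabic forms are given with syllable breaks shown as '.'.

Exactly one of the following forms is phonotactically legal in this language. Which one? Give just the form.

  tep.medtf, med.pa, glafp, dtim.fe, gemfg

med.pa

tep.medtf — violates constraint 4: syllable 2 coda /dtf/ has 3 consonants (> 2) → phonotactically illegal
med.pa — σ1 onset /m/, coda /d/ ok; σ2 onset /p/, coda /∅/ ok → phonotactically legal
glafp — violates constraint 3: syllable 1 onset /gl/ has 2 consonants (> 1) → phonotactically illegal
dtim.fe — violates constraint 3: syllable 1 onset /dt/ has 2 consonants (> 1) → phonotactically illegal
gemfg — violates constraint 4: syllable 1 coda /mfg/ has 3 consonants (> 2) → phonotactically illegal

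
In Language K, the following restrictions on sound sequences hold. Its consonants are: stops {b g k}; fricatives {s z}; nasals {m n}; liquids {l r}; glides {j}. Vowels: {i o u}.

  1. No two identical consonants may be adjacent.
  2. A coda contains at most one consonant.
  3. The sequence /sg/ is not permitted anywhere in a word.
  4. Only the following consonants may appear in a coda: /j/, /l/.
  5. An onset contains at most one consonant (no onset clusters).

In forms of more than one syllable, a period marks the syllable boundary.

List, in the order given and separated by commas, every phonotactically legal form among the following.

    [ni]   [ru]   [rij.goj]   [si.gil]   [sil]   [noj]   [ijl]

[ni] — σ1 onset /n/, coda /∅/ ok → phonotactically legal
[ru] — σ1 onset /r/, coda /∅/ ok → phonotactically legal
[rij.goj] — σ1 onset /r/, coda /j/ ok; σ2 onset /g/, coda /j/ ok → phonotactically legal
[si.gil] — σ1 onset /s/, coda /∅/ ok; σ2 onset /g/, coda /l/ ok → phonotactically legal
[sil] — σ1 onset /s/, coda /l/ ok → phonotactically legal
[noj] — σ1 onset /n/, coda /j/ ok → phonotactically legal
[ijl] — violates constraint 2: syllable 1 coda /jl/ has 2 consonants (> 1) → phonotactically illegal

[ni], [ru], [rij.goj], [si.gil], [sil], [noj]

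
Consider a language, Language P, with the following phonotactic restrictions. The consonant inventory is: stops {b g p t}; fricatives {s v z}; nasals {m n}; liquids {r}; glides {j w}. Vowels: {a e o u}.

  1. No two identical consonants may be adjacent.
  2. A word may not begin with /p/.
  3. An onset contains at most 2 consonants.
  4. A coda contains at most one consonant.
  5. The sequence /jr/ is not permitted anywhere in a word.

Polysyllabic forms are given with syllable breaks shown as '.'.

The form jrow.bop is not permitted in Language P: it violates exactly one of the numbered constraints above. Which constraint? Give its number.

5

jrow.bop: contains banned sequence /jr/.
This is a violation of constraint 5: "The sequence /jr/ is not permitted anywhere in a word."
The remaining constraints (1, 2, 3, 4) are satisfied.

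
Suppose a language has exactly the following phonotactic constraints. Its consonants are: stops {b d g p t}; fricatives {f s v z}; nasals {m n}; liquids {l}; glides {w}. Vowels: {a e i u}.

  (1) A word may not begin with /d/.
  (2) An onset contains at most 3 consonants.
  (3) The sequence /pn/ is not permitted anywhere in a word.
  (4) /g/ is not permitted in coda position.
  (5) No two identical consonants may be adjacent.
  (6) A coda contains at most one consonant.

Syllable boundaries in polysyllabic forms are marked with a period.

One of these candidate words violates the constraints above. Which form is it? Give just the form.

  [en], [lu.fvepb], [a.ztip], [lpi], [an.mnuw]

[en] — σ1 onset /∅/, coda /n/ ok → phonotactically legal
[lu.fvepb] — violates constraint 6: syllable 2 coda /pb/ has 2 consonants (> 1) → phonotactically illegal
[a.ztip] — σ1 onset /∅/, coda /∅/ ok; σ2 onset /zt/ (2C), coda /p/ ok → phonotactically legal
[lpi] — σ1 onset /lp/ (2C), coda /∅/ ok → phonotactically legal
[an.mnuw] — σ1 onset /∅/, coda /n/ ok; σ2 onset /mn/ (2C), coda /w/ ok → phonotactically legal

[lu.fvepb]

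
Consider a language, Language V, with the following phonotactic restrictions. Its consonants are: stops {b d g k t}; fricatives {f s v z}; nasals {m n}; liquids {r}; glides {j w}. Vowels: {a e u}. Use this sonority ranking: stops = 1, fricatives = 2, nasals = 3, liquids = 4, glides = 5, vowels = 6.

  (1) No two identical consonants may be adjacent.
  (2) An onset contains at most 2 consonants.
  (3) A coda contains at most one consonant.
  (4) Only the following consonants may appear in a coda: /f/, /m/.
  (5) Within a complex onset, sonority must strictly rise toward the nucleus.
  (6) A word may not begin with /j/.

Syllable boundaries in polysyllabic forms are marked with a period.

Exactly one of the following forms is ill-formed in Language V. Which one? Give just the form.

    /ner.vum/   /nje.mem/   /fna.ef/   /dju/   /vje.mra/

/ner.vum/ — violates constraint 4: syllable 1 coda contains /r/, which is not a licensed coda consonant → ill-formed
/nje.mem/ — σ1 onset /nj/ (3→5 rises), coda /∅/ ok; σ2 onset /m/, coda /m/ ok → well-formed
/fna.ef/ — σ1 onset /fn/ (2→3 rises), coda /∅/ ok; σ2 onset /∅/, coda /f/ ok → well-formed
/dju/ — σ1 onset /dj/ (1→5 rises), coda /∅/ ok → well-formed
/vje.mra/ — σ1 onset /vj/ (2→5 rises), coda /∅/ ok; σ2 onset /mr/ (3→4 rises), coda /∅/ ok → well-formed

/ner.vum/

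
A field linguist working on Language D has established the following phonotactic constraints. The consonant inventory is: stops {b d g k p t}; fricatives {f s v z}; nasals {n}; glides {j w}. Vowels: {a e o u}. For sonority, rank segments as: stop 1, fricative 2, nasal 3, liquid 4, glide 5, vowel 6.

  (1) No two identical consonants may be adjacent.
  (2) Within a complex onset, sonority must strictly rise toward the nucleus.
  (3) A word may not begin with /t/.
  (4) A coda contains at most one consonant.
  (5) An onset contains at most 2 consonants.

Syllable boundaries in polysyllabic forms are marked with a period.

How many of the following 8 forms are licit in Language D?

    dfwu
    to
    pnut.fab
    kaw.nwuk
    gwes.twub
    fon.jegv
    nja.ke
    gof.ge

dfwu — violates constraint 5: syllable 1 onset /dfw/ has 3 consonants (> 2) → illicit
to — violates constraint 3: word begins with /t/ → illicit
pnut.fab — σ1 onset /pn/ (1→3 rises), coda /t/ ok; σ2 onset /f/, coda /b/ ok → licit
kaw.nwuk — σ1 onset /k/, coda /w/ ok; σ2 onset /nw/ (3→5 rises), coda /k/ ok → licit
gwes.twub — σ1 onset /gw/ (1→5 rises), coda /s/ ok; σ2 onset /tw/ (1→5 rises), coda /b/ ok → licit
fon.jegv — violates constraint 4: syllable 2 coda /gv/ has 2 consonants (> 1) → illicit
nja.ke — σ1 onset /nj/ (3→5 rises), coda /∅/ ok; σ2 onset /k/, coda /∅/ ok → licit
gof.ge — σ1 onset /g/, coda /f/ ok; σ2 onset /g/, coda /∅/ ok → licit
Licit: pnut.fab, kaw.nwuk, gwes.twub, nja.ke, gof.ge → 5.

5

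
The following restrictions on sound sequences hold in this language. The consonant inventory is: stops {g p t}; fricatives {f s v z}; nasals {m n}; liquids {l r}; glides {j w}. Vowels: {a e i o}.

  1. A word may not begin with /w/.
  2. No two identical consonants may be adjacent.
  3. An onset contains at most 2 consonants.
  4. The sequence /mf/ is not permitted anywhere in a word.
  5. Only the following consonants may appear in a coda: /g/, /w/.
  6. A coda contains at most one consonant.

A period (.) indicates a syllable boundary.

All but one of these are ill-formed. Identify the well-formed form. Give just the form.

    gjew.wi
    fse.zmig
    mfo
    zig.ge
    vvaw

fse.zmig

gjew.wi — violates constraint 2: adjacent identical consonants /ww/ → ill-formed
fse.zmig — σ1 onset /fs/ (2C), coda /∅/ ok; σ2 onset /zm/ (2C), coda /g/ ok → well-formed
mfo — violates constraint 4: contains banned sequence /mf/ → ill-formed
zig.ge — violates constraint 2: adjacent identical consonants /gg/ → ill-formed
vvaw — violates constraint 2: adjacent identical consonants /vv/ → ill-formed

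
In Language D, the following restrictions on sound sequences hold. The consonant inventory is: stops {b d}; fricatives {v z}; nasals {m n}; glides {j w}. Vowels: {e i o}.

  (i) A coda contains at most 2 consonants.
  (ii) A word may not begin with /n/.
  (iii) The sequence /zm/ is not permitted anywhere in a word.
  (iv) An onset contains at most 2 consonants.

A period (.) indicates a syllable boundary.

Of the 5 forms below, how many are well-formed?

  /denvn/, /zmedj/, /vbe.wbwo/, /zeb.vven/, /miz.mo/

1

/denvn/ — violates constraint (i): syllable 1 coda /nvn/ has 3 consonants (> 2) → ill-formed
/zmedj/ — violates constraint (iii): contains banned sequence /zm/ → ill-formed
/vbe.wbwo/ — violates constraint (iv): syllable 2 onset /wbw/ has 3 consonants (> 2) → ill-formed
/zeb.vven/ — σ1 onset /z/, coda /b/ ok; σ2 onset /vv/ (2C), coda /n/ ok → well-formed
/miz.mo/ — violates constraint (iii): contains banned sequence /zm/ → ill-formed
Well-formed: /zeb.vven/ → 1.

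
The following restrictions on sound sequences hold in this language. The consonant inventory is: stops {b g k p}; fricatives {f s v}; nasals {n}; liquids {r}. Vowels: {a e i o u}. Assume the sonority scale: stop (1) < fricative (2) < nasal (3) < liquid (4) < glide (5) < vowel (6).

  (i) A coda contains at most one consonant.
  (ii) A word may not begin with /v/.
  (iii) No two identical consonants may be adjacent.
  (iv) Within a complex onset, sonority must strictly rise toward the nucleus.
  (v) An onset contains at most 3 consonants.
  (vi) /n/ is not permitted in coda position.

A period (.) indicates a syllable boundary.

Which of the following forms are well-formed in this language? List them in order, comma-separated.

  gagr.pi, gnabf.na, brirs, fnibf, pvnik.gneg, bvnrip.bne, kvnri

pvnik.gneg

gagr.pi — violates constraint (i): syllable 1 coda /gr/ has 2 consonants (> 1) → ill-formed
gnabf.na — violates constraint (i): syllable 1 coda /bf/ has 2 consonants (> 1) → ill-formed
brirs — violates constraint (i): syllable 1 coda /rs/ has 2 consonants (> 1) → ill-formed
fnibf — violates constraint (i): syllable 1 coda /bf/ has 2 consonants (> 1) → ill-formed
pvnik.gneg — σ1 onset /pvn/ (1→2→3 rises), coda /k/ ok; σ2 onset /gn/ (1→3 rises), coda /g/ ok → well-formed
bvnrip.bne — violates constraint (v): syllable 1 onset /bvnr/ has 4 consonants (> 3) → ill-formed
kvnri — violates constraint (v): syllable 1 onset /kvnr/ has 4 consonants (> 3) → ill-formed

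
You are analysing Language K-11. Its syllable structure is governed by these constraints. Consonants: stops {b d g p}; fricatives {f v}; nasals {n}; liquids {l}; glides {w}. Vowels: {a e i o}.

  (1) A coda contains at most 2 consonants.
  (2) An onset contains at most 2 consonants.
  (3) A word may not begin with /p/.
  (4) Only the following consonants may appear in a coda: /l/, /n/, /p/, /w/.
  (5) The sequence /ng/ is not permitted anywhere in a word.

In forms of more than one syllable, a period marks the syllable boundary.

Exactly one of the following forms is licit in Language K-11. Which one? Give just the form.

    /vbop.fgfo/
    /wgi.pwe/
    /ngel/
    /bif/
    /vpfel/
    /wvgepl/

/vbop.fgfo/ — violates constraint 2: syllable 2 onset /fgf/ has 3 consonants (> 2) → illicit
/wgi.pwe/ — σ1 onset /wg/ (2C), coda /∅/ ok; σ2 onset /pw/ (2C), coda /∅/ ok → licit
/ngel/ — violates constraint 5: contains banned sequence /ng/ → illicit
/bif/ — violates constraint 4: syllable 1 coda contains /f/, which is not a licensed coda consonant → illicit
/vpfel/ — violates constraint 2: syllable 1 onset /vpf/ has 3 consonants (> 2) → illicit
/wvgepl/ — violates constraint 2: syllable 1 onset /wvg/ has 3 consonants (> 2) → illicit

/wgi.pwe/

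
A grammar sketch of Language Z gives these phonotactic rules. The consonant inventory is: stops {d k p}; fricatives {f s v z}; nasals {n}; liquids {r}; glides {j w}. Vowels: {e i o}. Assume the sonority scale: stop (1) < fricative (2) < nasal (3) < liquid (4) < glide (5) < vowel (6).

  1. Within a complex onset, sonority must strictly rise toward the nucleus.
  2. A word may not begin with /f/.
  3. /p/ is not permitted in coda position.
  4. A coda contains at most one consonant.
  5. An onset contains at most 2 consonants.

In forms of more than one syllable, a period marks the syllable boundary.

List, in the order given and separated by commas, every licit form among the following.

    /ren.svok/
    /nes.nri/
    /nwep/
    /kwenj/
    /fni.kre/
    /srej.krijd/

/ren.svok/ — violates constraint 1: syllable 2 onset /sv/: /s/ (fricative, 2) → /v/ (fricative, 2) does not rise → illicit
/nes.nri/ — σ1 onset /n/, coda /s/ ok; σ2 onset /nr/ (3→4 rises), coda /∅/ ok → licit
/nwep/ — violates constraint 3: syllable 1 coda contains /p/ → illicit
/kwenj/ — violates constraint 4: syllable 1 coda /nj/ has 2 consonants (> 1) → illicit
/fni.kre/ — violates constraint 2: word begins with /f/ → illicit
/srej.krijd/ — violates constraint 4: syllable 2 coda /jd/ has 2 consonants (> 1) → illicit

/nes.nri/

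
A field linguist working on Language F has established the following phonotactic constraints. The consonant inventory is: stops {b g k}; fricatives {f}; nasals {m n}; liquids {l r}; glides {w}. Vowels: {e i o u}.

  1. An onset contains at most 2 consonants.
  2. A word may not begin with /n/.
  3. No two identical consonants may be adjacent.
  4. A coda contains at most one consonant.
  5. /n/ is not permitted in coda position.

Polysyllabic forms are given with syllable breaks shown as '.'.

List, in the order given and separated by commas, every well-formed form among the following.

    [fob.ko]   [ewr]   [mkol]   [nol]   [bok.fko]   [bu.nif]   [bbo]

[fob.ko], [mkol], [bok.fko], [bu.nif]

[fob.ko] — σ1 onset /f/, coda /b/ ok; σ2 onset /k/, coda /∅/ ok → well-formed
[ewr] — violates constraint 4: syllable 1 coda /wr/ has 2 consonants (> 1) → ill-formed
[mkol] — σ1 onset /mk/ (2C), coda /l/ ok → well-formed
[nol] — violates constraint 2: word begins with /n/ → ill-formed
[bok.fko] — σ1 onset /b/, coda /k/ ok; σ2 onset /fk/ (2C), coda /∅/ ok → well-formed
[bu.nif] — σ1 onset /b/, coda /∅/ ok; σ2 onset /n/, coda /f/ ok → well-formed
[bbo] — violates constraint 3: adjacent identical consonants /bb/ → ill-formed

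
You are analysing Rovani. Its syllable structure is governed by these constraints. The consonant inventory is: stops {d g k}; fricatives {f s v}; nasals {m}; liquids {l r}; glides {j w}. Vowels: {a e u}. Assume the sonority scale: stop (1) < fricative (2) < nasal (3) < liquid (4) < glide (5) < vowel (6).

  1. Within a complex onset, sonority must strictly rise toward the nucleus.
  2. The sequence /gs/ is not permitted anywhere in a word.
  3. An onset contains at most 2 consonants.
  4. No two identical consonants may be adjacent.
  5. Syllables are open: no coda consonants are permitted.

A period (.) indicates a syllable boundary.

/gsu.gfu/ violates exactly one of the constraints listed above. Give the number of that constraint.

2

/gsu.gfu/: contains banned sequence /gs/.
This is a violation of constraint 2: "The sequence /gs/ is not permitted anywhere in a word."
The remaining constraints (1, 3, 4, 5) are satisfied.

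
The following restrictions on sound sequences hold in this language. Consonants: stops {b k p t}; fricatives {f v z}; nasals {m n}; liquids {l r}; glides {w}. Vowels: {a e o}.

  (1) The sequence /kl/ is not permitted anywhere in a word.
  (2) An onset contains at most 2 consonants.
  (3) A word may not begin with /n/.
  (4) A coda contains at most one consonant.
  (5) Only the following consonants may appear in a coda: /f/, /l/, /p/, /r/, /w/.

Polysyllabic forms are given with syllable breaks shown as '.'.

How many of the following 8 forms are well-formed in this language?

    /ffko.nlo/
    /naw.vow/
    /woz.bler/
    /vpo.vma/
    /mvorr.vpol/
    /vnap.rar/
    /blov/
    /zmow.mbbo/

2

/ffko.nlo/ — violates constraint 2: syllable 1 onset /ffk/ has 3 consonants (> 2) → ill-formed
/naw.vow/ — violates constraint 3: word begins with /n/ → ill-formed
/woz.bler/ — violates constraint 5: syllable 1 coda contains /z/, which is not a licensed coda consonant → ill-formed
/vpo.vma/ — σ1 onset /vp/ (2C), coda /∅/ ok; σ2 onset /vm/ (2C), coda /∅/ ok → well-formed
/mvorr.vpol/ — violates constraint 4: syllable 1 coda /rr/ has 2 consonants (> 1) → ill-formed
/vnap.rar/ — σ1 onset /vn/ (2C), coda /p/ ok; σ2 onset /r/, coda /r/ ok → well-formed
/blov/ — violates constraint 5: syllable 1 coda contains /v/, which is not a licensed coda consonant → ill-formed
/zmow.mbbo/ — violates constraint 2: syllable 2 onset /mbb/ has 3 consonants (> 2) → ill-formed
Well-formed: /vpo.vma/, /vnap.rar/ → 2.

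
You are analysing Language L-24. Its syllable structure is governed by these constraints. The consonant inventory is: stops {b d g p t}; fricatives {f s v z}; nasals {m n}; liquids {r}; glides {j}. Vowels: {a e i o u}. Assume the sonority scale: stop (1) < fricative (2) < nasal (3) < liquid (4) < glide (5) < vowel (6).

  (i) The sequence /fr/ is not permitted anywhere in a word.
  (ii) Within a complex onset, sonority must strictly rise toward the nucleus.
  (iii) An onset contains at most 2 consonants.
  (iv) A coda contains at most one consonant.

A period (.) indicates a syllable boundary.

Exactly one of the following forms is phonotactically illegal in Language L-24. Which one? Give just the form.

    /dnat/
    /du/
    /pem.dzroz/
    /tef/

/dnat/ — σ1 onset /dn/ (1→3 rises), coda /t/ ok → phonotactically legal
/du/ — σ1 onset /d/, coda /∅/ ok → phonotactically legal
/pem.dzroz/ — violates constraint (iii): syllable 2 onset /dzr/ has 3 consonants (> 2) → phonotactically illegal
/tef/ — σ1 onset /t/, coda /f/ ok → phonotactically legal

/pem.dzroz/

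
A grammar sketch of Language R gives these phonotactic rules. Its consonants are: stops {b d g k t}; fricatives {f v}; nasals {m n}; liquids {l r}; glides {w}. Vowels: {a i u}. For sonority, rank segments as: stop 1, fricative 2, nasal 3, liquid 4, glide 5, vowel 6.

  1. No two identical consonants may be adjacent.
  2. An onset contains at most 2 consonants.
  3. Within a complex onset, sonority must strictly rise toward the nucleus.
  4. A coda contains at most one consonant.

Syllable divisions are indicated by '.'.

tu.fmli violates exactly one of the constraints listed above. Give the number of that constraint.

2

tu.fmli: syllable 2 onset /fml/ has 3 consonants (> 2).
This is a violation of constraint 2: "An onset contains at most 2 consonants."
The remaining constraints (1, 3, 4) are satisfied.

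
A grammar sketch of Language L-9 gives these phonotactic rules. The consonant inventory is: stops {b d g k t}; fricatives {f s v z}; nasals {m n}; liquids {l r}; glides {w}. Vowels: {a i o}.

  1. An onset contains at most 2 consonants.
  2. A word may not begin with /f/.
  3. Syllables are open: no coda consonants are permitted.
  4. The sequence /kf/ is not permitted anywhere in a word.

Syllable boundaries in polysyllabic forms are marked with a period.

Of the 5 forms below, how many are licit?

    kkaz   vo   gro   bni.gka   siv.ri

3

kkaz — violates constraint 3: syllable 1 coda /z/ has 1 consonant (> 0) → illicit
vo — σ1 onset /v/, coda /∅/ ok → licit
gro — σ1 onset /gr/ (2C), coda /∅/ ok → licit
bni.gka — σ1 onset /bn/ (2C), coda /∅/ ok; σ2 onset /gk/ (2C), coda /∅/ ok → licit
siv.ri — violates constraint 3: syllable 1 coda /v/ has 1 consonant (> 0) → illicit
Licit: vo, gro, bni.gka → 3.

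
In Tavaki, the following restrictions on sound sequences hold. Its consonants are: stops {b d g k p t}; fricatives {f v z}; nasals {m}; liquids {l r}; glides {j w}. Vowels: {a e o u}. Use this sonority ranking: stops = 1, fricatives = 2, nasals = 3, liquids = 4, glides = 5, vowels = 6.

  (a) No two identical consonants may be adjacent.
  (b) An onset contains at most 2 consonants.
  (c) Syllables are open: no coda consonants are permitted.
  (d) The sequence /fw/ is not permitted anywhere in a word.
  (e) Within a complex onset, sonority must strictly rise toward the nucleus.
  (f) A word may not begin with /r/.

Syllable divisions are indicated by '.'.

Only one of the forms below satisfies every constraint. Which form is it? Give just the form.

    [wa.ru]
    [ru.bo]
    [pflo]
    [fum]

[wa.ru] — σ1 onset /w/, coda /∅/ ok; σ2 onset /r/, coda /∅/ ok → phonotactically legal
[ru.bo] — violates constraint (f): word begins with /r/ → phonotactically illegal
[pflo] — violates constraint (b): syllable 1 onset /pfl/ has 3 consonants (> 2) → phonotactically illegal
[fum] — violates constraint (c): syllable 1 coda /m/ has 1 consonant (> 0) → phonotactically illegal

[wa.ru]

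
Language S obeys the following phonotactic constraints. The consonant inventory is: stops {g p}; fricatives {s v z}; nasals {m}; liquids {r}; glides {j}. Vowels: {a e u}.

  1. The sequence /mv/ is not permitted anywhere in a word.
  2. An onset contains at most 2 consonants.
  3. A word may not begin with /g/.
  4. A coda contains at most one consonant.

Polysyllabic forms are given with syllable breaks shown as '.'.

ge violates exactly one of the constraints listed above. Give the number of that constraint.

3

ge: word begins with /g/.
This is a violation of constraint 3: "A word may not begin with /g/."
The remaining constraints (1, 2, 4) are satisfied.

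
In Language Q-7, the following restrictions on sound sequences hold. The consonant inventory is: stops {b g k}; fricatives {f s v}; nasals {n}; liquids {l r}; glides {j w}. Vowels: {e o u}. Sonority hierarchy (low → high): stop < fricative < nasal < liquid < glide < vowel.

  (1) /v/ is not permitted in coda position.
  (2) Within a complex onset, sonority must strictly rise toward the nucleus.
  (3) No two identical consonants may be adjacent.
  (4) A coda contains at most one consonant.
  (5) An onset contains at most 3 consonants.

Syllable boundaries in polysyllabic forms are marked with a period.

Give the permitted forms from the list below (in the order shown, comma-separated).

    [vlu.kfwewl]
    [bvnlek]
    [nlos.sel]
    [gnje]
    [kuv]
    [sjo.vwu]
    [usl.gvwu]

[gnje], [sjo.vwu]

[vlu.kfwewl] — violates constraint 4: syllable 2 coda /wl/ has 2 consonants (> 1) → not permitted
[bvnlek] — violates constraint 5: syllable 1 onset /bvnl/ has 4 consonants (> 3) → not permitted
[nlos.sel] — violates constraint 3: adjacent identical consonants /ss/ → not permitted
[gnje] — σ1 onset /gnj/ (1→3→5 rises), coda /∅/ ok → permitted
[kuv] — violates constraint 1: syllable 1 coda contains /v/ → not permitted
[sjo.vwu] — σ1 onset /sj/ (2→5 rises), coda /∅/ ok; σ2 onset /vw/ (2→5 rises), coda /∅/ ok → permitted
[usl.gvwu] — violates constraint 4: syllable 1 coda /sl/ has 2 consonants (> 1) → not permitted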